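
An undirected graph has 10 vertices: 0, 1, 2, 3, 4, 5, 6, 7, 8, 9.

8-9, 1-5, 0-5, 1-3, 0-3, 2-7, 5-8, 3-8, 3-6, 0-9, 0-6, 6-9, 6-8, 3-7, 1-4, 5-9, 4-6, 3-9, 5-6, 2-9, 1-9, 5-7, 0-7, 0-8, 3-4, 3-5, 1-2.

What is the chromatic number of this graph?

6

0, 3, 5, 6, 8, 9 form a clique, so at least 6 colors are needed.
6 colors suffice: color red → {2, 3}; color blue → {4, 7, 9}; color green → {5}; color yellow → {1, 6}; color purple → {0}; color orange → {8}. No two adjacent vertices share a color.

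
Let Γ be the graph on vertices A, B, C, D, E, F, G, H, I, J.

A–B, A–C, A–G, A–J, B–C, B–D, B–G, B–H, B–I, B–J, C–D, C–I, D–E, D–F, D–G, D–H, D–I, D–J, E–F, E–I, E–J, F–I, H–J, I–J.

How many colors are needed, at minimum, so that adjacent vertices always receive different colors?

D, E, F, I are mutually adjacent (a clique of size 4), so at least 4 colors are needed.
4 colors suffice: color 1 → {A, D}; color 2 → {B, E}; color 3 → {G, H, I}; color 4 → {C, F, J}. Each edge has distinct colors on its endpoints.

4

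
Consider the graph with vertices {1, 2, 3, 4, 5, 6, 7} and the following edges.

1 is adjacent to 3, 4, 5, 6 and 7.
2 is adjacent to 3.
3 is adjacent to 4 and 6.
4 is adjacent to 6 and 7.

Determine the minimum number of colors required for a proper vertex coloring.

1, 3, 4, 6 are pairwise adjacent (a clique of size 4), so at least 4 colors are needed.
One proper 4-coloring: 1=a, 2=a, 3=c, 4=b, 5=b, 6=d, 7=c. Each edge has distinct colors on its endpoints.

4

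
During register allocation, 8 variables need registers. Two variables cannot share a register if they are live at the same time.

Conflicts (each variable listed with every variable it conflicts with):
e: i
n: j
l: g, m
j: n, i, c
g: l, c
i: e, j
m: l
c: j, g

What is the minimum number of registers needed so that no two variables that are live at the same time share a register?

2

l and m conflict, so at least 2 registers are needed.
Using 2 registers: e=1, n=2, l=2, j=1, g=1, i=2, m=1, c=2. No two conflicting variables share a register.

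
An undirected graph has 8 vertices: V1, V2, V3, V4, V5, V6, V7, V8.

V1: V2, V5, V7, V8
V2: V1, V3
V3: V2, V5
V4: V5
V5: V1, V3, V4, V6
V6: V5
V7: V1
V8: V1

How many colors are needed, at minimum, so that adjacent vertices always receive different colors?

V1 and V5 are adjacent, so at least 2 colors are needed.
2 colors suffice: color 1 → {V2, V5, V7, V8}; color 2 → {V1, V3, V4, V6}. No two adjacent vertices share a color.

2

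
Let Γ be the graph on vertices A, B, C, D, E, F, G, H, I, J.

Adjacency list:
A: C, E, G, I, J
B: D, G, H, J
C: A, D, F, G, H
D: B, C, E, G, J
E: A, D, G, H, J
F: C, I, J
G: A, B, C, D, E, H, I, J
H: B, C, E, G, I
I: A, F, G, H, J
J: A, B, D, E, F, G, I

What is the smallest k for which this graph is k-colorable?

4

B, D, G, J form a clique, so at least 4 colors are needed.
4 colors suffice: color red → {F, G}; color blue → {C, J}; color green → {B, E, I}; color yellow → {A, D, H}. Each edge has distinct colors on its endpoints.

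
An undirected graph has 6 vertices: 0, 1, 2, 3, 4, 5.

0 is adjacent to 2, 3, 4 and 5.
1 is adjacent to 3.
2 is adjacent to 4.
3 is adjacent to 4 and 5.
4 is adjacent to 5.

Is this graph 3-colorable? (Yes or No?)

No

0, 3, 4, 5 are pairwise adjacent (a clique of size 4), so at least 4 colors are needed.
So 3 colors are not enough.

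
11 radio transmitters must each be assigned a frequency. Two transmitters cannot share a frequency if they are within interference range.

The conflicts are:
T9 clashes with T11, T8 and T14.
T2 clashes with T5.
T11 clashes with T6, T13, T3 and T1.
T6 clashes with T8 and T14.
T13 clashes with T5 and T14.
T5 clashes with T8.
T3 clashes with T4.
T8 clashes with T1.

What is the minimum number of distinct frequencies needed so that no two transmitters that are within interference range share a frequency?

The cycle T13-T11-T1-T8-T5-T13 has odd length 5, so it cannot be 2-colored; at least 3 frequencies are needed.
3 frequencies suffice: frequency 1 → {T2, T11, T8, T4, T14}; frequency 2 → {T9, T6, T5, T3, T1}; frequency 3 → {T13}. Every pair that conflicts lands in different frequencies.

3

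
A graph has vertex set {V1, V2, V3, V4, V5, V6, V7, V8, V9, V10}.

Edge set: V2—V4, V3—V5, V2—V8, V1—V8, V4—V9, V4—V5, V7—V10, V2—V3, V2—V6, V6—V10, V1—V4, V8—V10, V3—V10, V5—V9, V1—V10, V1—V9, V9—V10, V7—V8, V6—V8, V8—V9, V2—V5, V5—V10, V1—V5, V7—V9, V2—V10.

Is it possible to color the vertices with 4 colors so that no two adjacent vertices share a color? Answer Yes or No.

The chromatic number is 4. V1, V4, V5, V9 are mutually adjacent (a clique of size 4), so at least 4 colors are needed.
4 colors suffice: V1=4, V2=3, V3=4, V4=1, V5=2, V6=4, V7=4, V8=2, V9=3, V10=1.
That is already a proper 4-coloring.

Yes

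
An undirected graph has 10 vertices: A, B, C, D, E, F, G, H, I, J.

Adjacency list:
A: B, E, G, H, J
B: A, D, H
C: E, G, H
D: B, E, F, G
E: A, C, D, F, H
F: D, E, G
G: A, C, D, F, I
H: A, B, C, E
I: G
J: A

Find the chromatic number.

A, B, H form a triangle, so at least 3 colors are needed.
One proper 3-coloring: A=red, B=blue, C=red, D=red, E=blue, F=green, G=blue, H=green, I=red, J=blue. Each edge has distinct colors on its endpoints.

3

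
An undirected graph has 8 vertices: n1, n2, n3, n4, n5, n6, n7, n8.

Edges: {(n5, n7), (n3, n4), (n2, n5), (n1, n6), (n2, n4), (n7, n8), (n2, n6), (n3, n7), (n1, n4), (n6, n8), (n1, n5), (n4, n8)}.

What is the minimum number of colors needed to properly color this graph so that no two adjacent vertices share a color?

3

The cycle n3-n4-n1-n5-n7-n3 has odd length 5, so it cannot be 2-colored; at least 3 colors are needed.
3 colors suffice: color R → {n4, n6, n7}; color B → {n1, n2, n3, n8}; color G → {n5}. Every edge joins two different colors.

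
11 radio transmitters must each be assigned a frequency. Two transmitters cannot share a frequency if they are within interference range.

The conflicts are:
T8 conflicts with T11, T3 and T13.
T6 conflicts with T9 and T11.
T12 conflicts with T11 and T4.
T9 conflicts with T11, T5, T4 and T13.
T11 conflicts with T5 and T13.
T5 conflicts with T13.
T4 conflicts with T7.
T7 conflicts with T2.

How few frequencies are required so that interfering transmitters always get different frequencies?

T9, T11, T5, T13 all conflict with each other, so at least 4 frequencies are needed.
4 frequencies suffice: frequency 1 → {T11, T3, T4, T2}; frequency 2 → {T8, T12, T9, T7}; frequency 3 → {T6, T13}; frequency 4 → {T5}. Every pair that conflicts lands in different frequencies.

4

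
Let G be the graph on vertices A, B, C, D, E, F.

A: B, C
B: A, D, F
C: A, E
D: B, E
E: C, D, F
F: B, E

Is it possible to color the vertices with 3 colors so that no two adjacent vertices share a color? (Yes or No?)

Yes

The chromatic number is 3. The cycle C-E-D-B-A-C has odd length 5, so it cannot be 2-colored; at least 3 colors are needed.
3 colors suffice: color red → {B, E}; color blue → {A, D, F}; color green → {C}.
That is already a proper 3-coloring.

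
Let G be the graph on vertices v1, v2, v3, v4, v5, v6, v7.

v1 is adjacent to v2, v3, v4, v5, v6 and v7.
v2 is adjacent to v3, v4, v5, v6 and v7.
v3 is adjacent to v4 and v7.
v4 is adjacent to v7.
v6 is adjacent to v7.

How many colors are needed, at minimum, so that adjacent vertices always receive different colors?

5

v1, v2, v3, v4, v7 form a clique, so at least 5 colors are needed.
5 colors suffice: color 1 → {v2}; color 2 → {v1}; color 3 → {v5, v7}; color 4 → {v3, v6}; color 5 → {v4}. Every edge joins two different colors.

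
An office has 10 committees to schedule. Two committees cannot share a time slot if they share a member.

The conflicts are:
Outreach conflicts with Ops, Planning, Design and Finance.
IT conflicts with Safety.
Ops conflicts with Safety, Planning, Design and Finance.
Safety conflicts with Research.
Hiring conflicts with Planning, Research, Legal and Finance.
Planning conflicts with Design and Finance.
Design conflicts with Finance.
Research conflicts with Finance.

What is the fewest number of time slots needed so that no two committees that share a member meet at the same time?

5

Outreach, Ops, Planning, Design, Finance all conflict with each other, so at least 5 time slots are needed.
A valid assignment using 5 time slots: Outreach=5, IT=2, Ops=2, Safety=1, Hiring=2, Planning=3, Design=4, Research=3, Legal=1, Finance=1. Each listed conflict is separated.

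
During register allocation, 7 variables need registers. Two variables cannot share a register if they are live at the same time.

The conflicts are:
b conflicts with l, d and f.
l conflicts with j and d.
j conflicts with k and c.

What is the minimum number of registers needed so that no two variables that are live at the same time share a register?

b, l, d all conflict with each other, so at least 3 registers are needed.
A valid assignment using 3 registers: b=2, l=1, j=2, k=1, d=3, c=1, f=1. Every pair that conflicts lands in different registers.

3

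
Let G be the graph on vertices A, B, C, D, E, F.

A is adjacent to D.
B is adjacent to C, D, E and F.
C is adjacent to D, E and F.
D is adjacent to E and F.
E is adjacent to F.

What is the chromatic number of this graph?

5

B, C, D, E, F form a clique, so at least 5 colors are needed.
5 colors suffice: color 1 → {D}; color 2 → {A, F}; color 3 → {C}; color 4 → {B}; color 5 → {E}. No two adjacent vertices share a color.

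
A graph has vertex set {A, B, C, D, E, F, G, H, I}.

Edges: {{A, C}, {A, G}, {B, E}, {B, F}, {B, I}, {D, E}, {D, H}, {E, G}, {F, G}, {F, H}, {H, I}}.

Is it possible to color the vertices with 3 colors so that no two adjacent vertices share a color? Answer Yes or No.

The chromatic number is 3. The cycle E-B-I-H-D-E has odd length 5, so it cannot be 2-colored; at least 3 colors are needed.
3 colors suffice: color 1 → {A, E, F, I}; color 2 → {B, C, G, H}; color 3 → {D}.
That is already a proper 3-coloring.

Yes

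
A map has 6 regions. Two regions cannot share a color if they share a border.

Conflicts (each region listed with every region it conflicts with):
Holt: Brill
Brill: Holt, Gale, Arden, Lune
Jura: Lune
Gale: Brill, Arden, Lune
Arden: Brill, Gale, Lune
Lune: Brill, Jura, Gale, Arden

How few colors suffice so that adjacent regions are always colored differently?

Brill, Gale, Arden, Lune pairwise conflict, so at least 4 colors are needed.
4 colors suffice: color 1 → {Brill, Jura}; color 2 → {Holt, Lune}; color 3 → {Gale}; color 4 → {Arden}. No two conflicting regions share a color.

4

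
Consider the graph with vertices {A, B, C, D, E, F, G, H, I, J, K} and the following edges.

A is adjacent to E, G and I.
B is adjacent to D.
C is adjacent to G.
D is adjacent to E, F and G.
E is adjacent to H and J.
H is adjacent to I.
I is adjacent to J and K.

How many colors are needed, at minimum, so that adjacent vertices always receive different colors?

2

H and I are adjacent, so at least 2 colors are needed.
A valid assignment using 2 colors: A=blue, B=red, C=blue, D=blue, E=red, F=red, G=red, H=blue, I=red, J=blue, K=blue. No two adjacent vertices share a color.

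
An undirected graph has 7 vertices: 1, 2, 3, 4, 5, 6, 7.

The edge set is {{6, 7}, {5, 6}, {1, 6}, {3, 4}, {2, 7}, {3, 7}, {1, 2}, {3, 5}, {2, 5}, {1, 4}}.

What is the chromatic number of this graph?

The cycle 7-3-4-1-6-7 has odd length 5, so it cannot be 2-colored; at least 3 colors are needed.
3 colors suffice: color a → {2, 3, 6}; color b → {1, 5, 7}; color c → {4}. Each edge has distinct colors on its endpoints.

3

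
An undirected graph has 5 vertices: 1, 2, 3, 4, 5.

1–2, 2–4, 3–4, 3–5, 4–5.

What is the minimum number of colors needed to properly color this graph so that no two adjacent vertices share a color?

3, 4, 5 are mutually adjacent, so at least 3 colors are needed.
A valid assignment using 3 colors: 1=red, 2=blue, 3=blue, 4=red, 5=green. No two adjacent vertices share a color.

3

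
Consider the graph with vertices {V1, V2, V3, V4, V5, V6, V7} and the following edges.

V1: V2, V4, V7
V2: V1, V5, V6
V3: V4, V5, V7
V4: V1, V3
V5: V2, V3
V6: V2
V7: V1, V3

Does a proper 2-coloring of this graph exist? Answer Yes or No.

The cycle V7-V1-V2-V5-V3-V7 has odd length 5, so it cannot be 2-colored; at least 3 colors are needed.
So 2 colors are not enough.

No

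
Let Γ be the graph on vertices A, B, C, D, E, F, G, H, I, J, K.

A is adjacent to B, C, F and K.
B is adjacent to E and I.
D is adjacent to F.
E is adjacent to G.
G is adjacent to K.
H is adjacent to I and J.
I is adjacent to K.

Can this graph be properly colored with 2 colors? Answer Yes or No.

No

The cycle E-G-K-I-B-E has odd length 5, so it cannot be 2-colored; at least 3 colors are needed.
So 2 colors are not enough.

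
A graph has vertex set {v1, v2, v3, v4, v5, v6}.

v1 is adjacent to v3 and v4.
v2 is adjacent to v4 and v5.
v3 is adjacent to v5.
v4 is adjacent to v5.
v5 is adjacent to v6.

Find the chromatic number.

3

v2, v4, v5 are mutually adjacent, so at least 3 colors are needed.
A valid assignment using 3 colors: v1=1, v2=3, v3=2, v4=2, v5=1, v6=2. Each edge has distinct colors on its endpoints.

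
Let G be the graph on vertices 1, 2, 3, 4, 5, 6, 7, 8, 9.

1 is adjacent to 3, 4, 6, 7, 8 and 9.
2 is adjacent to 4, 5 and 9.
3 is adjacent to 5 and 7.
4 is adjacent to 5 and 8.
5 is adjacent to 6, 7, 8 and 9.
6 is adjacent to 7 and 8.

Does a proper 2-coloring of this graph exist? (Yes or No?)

5, 6, 7 form a triangle, so at least 3 colors are needed.
So 2 colors are not enough.

No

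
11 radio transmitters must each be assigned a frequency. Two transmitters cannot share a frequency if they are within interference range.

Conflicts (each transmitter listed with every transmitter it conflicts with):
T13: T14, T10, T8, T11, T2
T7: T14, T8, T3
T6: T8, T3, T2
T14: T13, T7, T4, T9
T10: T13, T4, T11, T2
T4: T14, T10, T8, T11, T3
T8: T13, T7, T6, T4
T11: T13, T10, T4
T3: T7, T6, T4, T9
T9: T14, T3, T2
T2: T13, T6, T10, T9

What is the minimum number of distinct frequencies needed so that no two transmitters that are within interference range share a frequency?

3

T10, T4, T11 all conflict with each other, so at least 3 frequencies are needed.
A valid assignment using 3 frequencies: T13=1, T7=1, T6=1, T14=2, T10=2, T4=1, T8=2, T11=3, T3=2, T9=1, T2=3. Every pair that conflicts lands in different frequencies.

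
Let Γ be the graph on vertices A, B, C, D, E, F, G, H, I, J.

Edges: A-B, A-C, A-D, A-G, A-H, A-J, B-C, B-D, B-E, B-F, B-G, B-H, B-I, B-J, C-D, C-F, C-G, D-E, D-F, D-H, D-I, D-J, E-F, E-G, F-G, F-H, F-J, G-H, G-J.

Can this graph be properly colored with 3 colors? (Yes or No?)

B, E, F, G are mutually adjacent (a clique of size 4), so at least 4 colors are needed.
So 3 colors are not enough.

No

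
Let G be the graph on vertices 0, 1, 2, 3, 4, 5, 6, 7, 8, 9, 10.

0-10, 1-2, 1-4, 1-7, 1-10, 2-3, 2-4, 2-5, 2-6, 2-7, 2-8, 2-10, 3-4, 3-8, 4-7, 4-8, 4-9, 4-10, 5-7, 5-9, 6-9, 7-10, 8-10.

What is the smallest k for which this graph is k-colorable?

5

1, 2, 4, 7, 10 are pairwise adjacent (a clique of size 5), so at least 5 colors are needed.
One proper 5-coloring: 0=red, 1=purple, 2=red, 3=green, 4=blue, 5=blue, 6=blue, 7=yellow, 8=yellow, 9=red, 10=green. Each edge has distinct colors on its endpoints.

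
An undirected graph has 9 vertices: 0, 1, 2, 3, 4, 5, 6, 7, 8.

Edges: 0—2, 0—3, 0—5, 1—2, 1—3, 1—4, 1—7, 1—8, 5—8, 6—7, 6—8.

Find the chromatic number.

The cycle 0-3-1-8-5-0 has odd length 5, so it cannot be 2-colored; at least 3 colors are needed.
One proper 3-coloring: 0=a, 1=a, 2=b, 3=b, 4=b, 5=c, 6=a, 7=b, 8=b. Each edge has distinct colors on its endpoints.

3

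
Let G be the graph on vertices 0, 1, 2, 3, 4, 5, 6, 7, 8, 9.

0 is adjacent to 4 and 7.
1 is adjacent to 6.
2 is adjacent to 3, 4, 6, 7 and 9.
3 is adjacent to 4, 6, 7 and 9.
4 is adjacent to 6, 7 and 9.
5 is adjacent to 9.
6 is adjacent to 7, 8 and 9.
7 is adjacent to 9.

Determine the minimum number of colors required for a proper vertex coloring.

2, 3, 4, 6, 7, 9 are pairwise adjacent (a clique of size 6), so at least 6 colors are needed.
6 colors suffice: color a → {0, 5, 6}; color b → {1, 8, 9}; color c → {7}; color d → {4}; color e → {3}; color f → {2}. Each edge has distinct colors on its endpoints.

6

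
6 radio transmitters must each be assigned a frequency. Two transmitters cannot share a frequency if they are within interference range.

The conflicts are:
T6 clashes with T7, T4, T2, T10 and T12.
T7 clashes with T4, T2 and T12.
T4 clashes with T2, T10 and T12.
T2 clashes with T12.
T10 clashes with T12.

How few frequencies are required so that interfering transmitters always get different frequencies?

T6, T7, T4, T2, T12 all conflict with each other, so at least 5 frequencies are needed.
5 frequencies suffice: frequency 1 → {T4}; frequency 2 → {T6}; frequency 3 → {T12}; frequency 4 → {T7, T10}; frequency 5 → {T2}. No two conflicting transmitters share a frequency.

5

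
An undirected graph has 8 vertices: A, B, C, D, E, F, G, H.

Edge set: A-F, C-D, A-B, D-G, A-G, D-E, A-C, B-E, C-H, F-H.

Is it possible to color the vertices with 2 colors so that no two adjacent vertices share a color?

No

The cycle B-E-D-G-A-B has odd length 5, so it cannot be 2-colored; at least 3 colors are needed.
So 2 colors are not enough.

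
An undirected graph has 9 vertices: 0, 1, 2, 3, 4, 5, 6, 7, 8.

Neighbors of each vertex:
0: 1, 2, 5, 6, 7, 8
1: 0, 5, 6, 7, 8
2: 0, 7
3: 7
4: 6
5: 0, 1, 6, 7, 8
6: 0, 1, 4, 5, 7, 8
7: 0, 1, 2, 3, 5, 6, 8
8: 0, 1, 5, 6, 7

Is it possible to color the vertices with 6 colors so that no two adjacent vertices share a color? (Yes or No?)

The chromatic number is 6. 0, 1, 5, 6, 7, 8 form a clique, so at least 6 colors are needed.
A valid assignment using 6 colors: 0=b, 1=e, 2=c, 3=b, 4=a, 5=f, 6=c, 7=a, 8=d.
That is already a proper 6-coloring.

Yes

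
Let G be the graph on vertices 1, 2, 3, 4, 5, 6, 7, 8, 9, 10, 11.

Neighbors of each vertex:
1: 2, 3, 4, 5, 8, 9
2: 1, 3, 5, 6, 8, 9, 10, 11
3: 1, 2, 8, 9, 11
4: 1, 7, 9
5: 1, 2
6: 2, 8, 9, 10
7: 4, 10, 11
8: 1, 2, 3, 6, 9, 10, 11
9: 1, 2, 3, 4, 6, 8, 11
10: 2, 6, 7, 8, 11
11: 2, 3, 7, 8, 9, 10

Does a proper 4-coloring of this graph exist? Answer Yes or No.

2, 3, 8, 9, 11 form a clique, so at least 5 colors are needed.
So 4 colors are not enough.

No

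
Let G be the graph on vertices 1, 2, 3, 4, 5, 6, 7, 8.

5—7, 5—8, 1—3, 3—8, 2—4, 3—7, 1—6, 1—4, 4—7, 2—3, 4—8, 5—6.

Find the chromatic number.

3

The cycle 1-3-7-5-6-1 has odd length 5, so it cannot be 2-colored; at least 3 colors are needed.
3 colors suffice: color a → {3, 4, 5}; color b → {1, 2, 7, 8}; color c → {6}. No two adjacent vertices share a color.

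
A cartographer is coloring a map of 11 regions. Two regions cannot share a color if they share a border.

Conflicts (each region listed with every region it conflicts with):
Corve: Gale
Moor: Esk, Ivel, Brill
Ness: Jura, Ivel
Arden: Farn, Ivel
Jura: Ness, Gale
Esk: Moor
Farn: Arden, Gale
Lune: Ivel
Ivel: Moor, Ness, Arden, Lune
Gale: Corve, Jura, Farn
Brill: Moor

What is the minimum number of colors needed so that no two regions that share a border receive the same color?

2

Jura and Gale conflict, so at least 2 colors are needed.
2 colors suffice: Corve=1, Moor=2, Ness=2, Arden=2, Jura=1, Esk=1, Farn=1, Lune=2, Ivel=1, Gale=2, Brill=1. Every pair that conflicts lands in different colors.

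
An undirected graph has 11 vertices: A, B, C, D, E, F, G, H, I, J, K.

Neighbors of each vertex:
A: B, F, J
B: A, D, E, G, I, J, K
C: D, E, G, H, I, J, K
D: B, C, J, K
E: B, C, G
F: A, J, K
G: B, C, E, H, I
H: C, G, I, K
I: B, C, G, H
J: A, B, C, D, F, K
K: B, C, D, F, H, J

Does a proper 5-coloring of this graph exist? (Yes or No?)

The chromatic number is 4. C, G, H, I form a clique, so at least 4 colors are needed.
A valid assignment using 4 colors: A=green, B=red, C=red, D=yellow, E=green, F=red, G=blue, H=yellow, I=green, J=blue, K=green.
Since 5 ≥ 4, a proper 5-coloring certainly exists.

Yes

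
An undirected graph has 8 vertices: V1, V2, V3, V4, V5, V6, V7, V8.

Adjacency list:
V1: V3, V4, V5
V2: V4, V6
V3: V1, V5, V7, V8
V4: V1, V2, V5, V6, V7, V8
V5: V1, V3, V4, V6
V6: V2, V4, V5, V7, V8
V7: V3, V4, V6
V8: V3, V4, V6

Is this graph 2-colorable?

No

V4, V5, V6 are pairwise adjacent, so at least 3 colors are needed.
So 2 colors are not enough.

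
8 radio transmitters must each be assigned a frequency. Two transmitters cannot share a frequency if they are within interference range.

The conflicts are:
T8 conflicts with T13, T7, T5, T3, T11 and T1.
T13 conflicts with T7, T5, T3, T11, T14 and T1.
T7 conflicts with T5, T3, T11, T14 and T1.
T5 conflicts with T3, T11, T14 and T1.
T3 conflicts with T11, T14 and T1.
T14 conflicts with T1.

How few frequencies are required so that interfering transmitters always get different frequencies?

T8, T13, T7, T5, T3, T1 pairwise conflict, so at least 6 frequencies are needed.
Using 6 frequencies: T8=6, T13=3, T7=4, T5=2, T3=1, T11=5, T14=6, T1=5. No two conflicting transmitters share a frequency.

6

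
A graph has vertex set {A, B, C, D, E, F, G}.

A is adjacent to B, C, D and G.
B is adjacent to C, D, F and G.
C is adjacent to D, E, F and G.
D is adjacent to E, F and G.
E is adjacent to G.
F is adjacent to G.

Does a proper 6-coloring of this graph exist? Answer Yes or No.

The chromatic number is 5. B, C, D, F, G form a clique, so at least 5 colors are needed.
5 colors suffice: color red → {D}; color blue → {C}; color green → {G}; color yellow → {B, E}; color purple → {A, F}.
Since 6 ≥ 5, a proper 6-coloring certainly exists.

Yes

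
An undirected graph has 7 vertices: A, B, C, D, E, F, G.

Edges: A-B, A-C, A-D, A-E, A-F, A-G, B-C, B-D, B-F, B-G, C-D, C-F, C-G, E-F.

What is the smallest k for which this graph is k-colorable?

4

A, B, C, D are pairwise adjacent (a clique of size 4), so at least 4 colors are needed.
4 colors suffice: color 1 → {A}; color 2 → {C, E}; color 3 → {B}; color 4 → {D, F, G}. No two adjacent vertices share a color.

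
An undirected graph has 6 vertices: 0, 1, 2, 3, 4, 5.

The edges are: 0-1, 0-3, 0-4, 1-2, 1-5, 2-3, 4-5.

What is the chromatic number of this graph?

2

0 and 3 are adjacent, so at least 2 colors are needed.
One proper 2-coloring: 0=a, 1=b, 2=a, 3=b, 4=b, 5=a. Every edge joins two different colors.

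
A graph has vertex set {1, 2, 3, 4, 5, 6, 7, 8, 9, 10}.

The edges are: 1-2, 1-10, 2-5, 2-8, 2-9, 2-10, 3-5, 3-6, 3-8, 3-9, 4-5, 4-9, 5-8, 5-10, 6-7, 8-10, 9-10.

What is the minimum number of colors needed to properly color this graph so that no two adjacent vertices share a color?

2, 5, 8, 10 are pairwise adjacent (a clique of size 4), so at least 4 colors are needed.
One proper 4-coloring: 1=c, 2=a, 3=a, 4=a, 5=c, 6=b, 7=a, 8=d, 9=c, 10=b. No two adjacent vertices share a color.

4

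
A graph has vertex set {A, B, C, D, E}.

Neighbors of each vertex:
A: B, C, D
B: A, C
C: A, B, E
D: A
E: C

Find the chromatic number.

A, B, C are pairwise adjacent, so at least 3 colors are needed.
3 colors suffice: color 1 → {C, D}; color 2 → {A, E}; color 3 → {B}. Each edge has distinct colors on its endpoints.

3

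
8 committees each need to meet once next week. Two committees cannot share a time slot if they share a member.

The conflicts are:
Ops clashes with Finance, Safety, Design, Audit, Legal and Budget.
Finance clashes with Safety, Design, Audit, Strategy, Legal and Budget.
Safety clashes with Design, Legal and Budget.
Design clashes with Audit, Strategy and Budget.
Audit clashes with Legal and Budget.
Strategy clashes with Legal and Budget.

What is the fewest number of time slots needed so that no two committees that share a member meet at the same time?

Ops, Finance, Safety, Design, Budget pairwise conflict, so at least 5 time slots are needed.
5 time slots suffice: time slot 1 → {Finance}; time slot 2 → {Ops, Strategy}; time slot 3 → {Design, Legal}; time slot 4 → {Budget}; time slot 5 → {Safety, Audit}. No two conflicting committees share a time slot.

5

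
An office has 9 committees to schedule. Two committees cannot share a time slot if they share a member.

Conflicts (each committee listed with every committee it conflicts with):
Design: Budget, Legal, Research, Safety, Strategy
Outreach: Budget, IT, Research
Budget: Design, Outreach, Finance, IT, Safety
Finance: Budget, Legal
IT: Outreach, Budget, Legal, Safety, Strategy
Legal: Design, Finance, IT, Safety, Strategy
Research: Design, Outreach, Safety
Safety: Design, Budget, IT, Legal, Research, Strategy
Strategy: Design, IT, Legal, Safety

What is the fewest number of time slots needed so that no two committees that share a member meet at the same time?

4

IT, Legal, Safety, Strategy are mutually in conflict, so at least 4 time slots are needed.
A valid assignment using 4 time slots: Design=2, Outreach=1, Budget=3, Finance=1, IT=2, Legal=3, Research=3, Safety=1, Strategy=4. Each listed conflict is separated.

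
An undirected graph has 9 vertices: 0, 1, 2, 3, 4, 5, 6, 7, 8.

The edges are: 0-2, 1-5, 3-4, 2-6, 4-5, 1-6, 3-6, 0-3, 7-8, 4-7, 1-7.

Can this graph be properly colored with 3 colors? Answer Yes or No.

The chromatic number is 3. The cycle 1-7-4-3-6-1 has odd length 5, so it cannot be 2-colored; at least 3 colors are needed.
One proper 3-coloring: 0=green, 1=red, 2=red, 3=blue, 4=red, 5=blue, 6=green, 7=blue, 8=red.
That is already a proper 3-coloring.

Yes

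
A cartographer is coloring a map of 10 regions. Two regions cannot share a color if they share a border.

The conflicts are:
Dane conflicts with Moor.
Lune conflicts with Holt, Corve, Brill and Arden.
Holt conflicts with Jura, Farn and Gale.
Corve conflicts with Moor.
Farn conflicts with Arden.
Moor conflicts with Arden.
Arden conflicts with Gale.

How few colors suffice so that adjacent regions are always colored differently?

2

Arden and Gale conflict, so at least 2 colors are needed.
2 colors suffice: Dane=2, Lune=1, Holt=2, Corve=2, Jura=1, Farn=1, Brill=2, Moor=1, Arden=2, Gale=1. Every pair that conflicts lands in different colors.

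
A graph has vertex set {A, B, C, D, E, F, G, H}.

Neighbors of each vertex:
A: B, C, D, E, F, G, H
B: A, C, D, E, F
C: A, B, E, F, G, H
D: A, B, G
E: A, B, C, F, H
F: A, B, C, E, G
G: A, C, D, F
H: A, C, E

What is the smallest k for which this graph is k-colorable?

A, B, C, E, F are mutually adjacent (a clique of size 5), so at least 5 colors are needed.
5 colors suffice: color 1 → {A}; color 2 → {C, D}; color 3 → {B, G, H}; color 4 → {F}; color 5 → {E}. No two adjacent vertices share a color.

5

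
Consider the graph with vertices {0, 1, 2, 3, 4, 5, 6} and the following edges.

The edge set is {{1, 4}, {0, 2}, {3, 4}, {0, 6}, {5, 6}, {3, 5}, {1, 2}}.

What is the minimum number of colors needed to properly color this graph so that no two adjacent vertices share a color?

3

The cycle 4-3-5-6-0-2-1-4 has odd length 7, so it cannot be 2-colored; at least 3 colors are needed.
One proper 3-coloring: 0=blue, 1=blue, 2=red, 3=green, 4=red, 5=blue, 6=red. Each edge has distinct colors on its endpoints.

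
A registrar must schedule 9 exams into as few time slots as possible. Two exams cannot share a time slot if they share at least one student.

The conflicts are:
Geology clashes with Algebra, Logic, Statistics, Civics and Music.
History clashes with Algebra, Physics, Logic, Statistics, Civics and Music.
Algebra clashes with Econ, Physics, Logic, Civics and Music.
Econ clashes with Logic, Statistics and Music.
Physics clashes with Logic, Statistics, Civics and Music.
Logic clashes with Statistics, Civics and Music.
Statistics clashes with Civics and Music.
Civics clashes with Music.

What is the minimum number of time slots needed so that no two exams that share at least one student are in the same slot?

History, Physics, Logic, Statistics, Civics, Music pairwise conflict, so at least 6 time slots are needed.
Using 6 time slots: Geology=5, History=6, Algebra=3, Econ=4, Physics=5, Logic=1, Statistics=3, Civics=4, Music=2. Each listed conflict is separated.

6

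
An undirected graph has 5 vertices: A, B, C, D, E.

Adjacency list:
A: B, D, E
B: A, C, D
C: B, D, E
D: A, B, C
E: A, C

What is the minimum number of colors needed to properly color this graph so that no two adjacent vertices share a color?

A, B, D form a triangle, so at least 3 colors are needed.
3 colors suffice: color red → {A, C}; color blue → {B, E}; color green → {D}. Each edge has distinct colors on its endpoints.

3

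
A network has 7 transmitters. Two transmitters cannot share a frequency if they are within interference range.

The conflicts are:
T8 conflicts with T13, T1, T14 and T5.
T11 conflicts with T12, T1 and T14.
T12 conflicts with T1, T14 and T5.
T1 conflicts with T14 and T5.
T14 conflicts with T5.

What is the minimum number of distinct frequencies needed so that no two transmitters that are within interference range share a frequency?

4

T11, T12, T1, T14 are mutually in conflict, so at least 4 frequencies are needed.
A valid assignment using 4 frequencies: T8=3, T13=1, T11=4, T12=3, T1=1, T14=2, T5=4. No two conflicting transmitters share a frequency.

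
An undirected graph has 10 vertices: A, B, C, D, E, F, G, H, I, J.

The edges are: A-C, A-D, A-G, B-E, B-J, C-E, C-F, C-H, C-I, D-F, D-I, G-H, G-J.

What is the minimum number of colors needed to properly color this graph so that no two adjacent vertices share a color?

C and I are adjacent, so at least 2 colors are needed.
A valid assignment using 2 colors: A=2, B=1, C=1, D=1, E=2, F=2, G=1, H=2, I=2, J=2. Each edge has distinct colors on its endpoints.

2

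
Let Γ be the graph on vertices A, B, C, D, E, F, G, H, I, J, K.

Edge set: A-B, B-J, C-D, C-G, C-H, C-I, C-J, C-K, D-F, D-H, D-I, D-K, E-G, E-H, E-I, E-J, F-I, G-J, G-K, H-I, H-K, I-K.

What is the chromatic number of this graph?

C, D, H, I, K form a clique, so at least 5 colors are needed.
5 colors suffice: color 1 → {B, C, E, F}; color 2 → {A, I, J}; color 3 → {G, H}; color 4 → {K}; color 5 → {D}. Each edge has distinct colors on its endpoints.

5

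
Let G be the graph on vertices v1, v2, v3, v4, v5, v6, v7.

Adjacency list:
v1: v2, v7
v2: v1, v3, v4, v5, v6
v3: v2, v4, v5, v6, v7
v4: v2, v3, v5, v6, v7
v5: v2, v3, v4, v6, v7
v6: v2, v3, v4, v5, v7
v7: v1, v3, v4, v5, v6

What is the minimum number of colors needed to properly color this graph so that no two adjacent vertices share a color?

5

v2, v3, v4, v5, v6 are pairwise adjacent (a clique of size 5), so at least 5 colors are needed.
5 colors suffice: color 1 → {v1, v6}; color 2 → {v2, v7}; color 3 → {v5}; color 4 → {v4}; color 5 → {v3}. Every edge joins two different colors.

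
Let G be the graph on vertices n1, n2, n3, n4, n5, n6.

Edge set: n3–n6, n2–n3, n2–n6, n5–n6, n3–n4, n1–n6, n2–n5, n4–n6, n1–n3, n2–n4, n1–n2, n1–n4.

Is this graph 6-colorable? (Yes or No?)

The chromatic number is 5. n1, n2, n3, n4, n6 form a clique, so at least 5 colors are needed.
5 colors suffice: n1=5, n2=2, n3=3, n4=4, n5=3, n6=1.
Since 6 ≥ 5, a proper 6-coloring certainly exists.

Yes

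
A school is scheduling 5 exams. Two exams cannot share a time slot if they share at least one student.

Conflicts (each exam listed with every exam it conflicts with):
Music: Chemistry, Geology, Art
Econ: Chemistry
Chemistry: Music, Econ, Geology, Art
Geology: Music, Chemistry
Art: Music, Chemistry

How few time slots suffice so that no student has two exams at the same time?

Music, Chemistry, Geology all conflict with each other, so at least 3 time slots are needed.
3 time slots suffice: time slot 1 → {Chemistry}; time slot 2 → {Music, Econ}; time slot 3 → {Geology, Art}. No two conflicting exams share a time slot.

3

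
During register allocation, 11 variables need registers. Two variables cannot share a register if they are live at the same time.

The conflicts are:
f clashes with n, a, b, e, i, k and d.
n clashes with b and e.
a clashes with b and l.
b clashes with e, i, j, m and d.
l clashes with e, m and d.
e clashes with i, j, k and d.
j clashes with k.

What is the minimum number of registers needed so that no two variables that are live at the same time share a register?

f, b, e, i are mutually in conflict, so at least 4 registers are needed.
4 registers suffice: register 1 → {a, e, m}; register 2 → {b, l, k}; register 3 → {f, j}; register 4 → {n, i, d}. No two conflicting variables share a register.

4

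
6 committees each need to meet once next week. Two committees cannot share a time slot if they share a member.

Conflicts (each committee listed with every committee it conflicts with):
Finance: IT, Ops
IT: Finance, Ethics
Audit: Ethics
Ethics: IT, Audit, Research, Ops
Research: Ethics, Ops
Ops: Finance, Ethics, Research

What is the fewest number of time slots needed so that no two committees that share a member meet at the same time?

3

Ethics, Research, Ops all conflict with each other, so at least 3 time slots are needed.
3 time slots suffice: time slot 1 → {Finance, Ethics}; time slot 2 → {IT, Audit, Ops}; time slot 3 → {Research}. Each listed conflict is separated.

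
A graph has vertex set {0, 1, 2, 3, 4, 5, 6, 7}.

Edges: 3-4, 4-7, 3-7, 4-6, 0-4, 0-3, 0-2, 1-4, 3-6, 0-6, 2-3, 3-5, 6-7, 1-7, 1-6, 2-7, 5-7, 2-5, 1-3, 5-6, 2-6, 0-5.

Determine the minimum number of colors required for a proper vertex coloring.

5

1, 3, 4, 6, 7 are mutually adjacent (a clique of size 5), so at least 5 colors are needed.
5 colors suffice: color red → {3}; color blue → {6}; color green → {0, 7}; color yellow → {2, 4}; color purple → {1, 5}. No two adjacent vertices share a color.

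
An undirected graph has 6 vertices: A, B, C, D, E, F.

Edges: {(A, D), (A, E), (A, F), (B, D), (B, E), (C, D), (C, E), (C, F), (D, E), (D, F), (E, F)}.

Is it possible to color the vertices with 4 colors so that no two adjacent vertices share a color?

Yes

The chromatic number is 4. C, D, E, F are pairwise adjacent (a clique of size 4), so at least 4 colors are needed.
4 colors suffice: A=4, B=3, C=4, D=2, E=1, F=3.
That is already a proper 4-coloring.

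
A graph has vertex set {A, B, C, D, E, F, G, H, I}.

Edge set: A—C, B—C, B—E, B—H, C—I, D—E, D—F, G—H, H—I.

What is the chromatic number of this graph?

D and E are adjacent, so at least 2 colors are needed.
A valid assignment using 2 colors: A=2, B=2, C=1, D=2, E=1, F=1, G=2, H=1, I=2. Each edge has distinct colors on its endpoints.

2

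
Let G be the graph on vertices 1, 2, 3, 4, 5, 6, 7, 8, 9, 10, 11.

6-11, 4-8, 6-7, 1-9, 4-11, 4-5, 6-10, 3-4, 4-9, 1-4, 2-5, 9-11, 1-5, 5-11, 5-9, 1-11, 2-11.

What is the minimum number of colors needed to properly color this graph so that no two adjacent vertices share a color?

5

1, 4, 5, 9, 11 form a clique, so at least 5 colors are needed.
A valid assignment using 5 colors: 1=d, 2=b, 3=a, 4=b, 5=c, 6=b, 7=a, 8=a, 9=e, 10=a, 11=a. Every edge joins two different colors.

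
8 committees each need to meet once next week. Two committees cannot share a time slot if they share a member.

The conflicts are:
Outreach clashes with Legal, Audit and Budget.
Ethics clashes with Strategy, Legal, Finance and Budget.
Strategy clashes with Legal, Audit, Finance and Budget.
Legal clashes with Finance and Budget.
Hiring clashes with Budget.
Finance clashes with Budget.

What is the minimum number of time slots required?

Ethics, Strategy, Legal, Finance, Budget all conflict with each other, so at least 5 time slots are needed.
5 time slots suffice: Outreach=3, Ethics=4, Strategy=3, Legal=2, Audit=1, Hiring=2, Finance=5, Budget=1. No two conflicting committees share a time slot.

5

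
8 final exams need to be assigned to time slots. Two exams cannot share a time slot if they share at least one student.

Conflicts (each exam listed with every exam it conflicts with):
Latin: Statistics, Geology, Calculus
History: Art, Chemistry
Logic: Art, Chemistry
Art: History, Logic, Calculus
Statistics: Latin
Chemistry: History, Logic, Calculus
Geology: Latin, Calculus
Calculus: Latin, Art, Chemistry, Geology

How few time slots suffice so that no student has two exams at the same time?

3

Latin, Geology, Calculus all conflict with each other, so at least 3 time slots are needed.
3 time slots suffice: time slot 1 → {History, Logic, Statistics, Calculus}; time slot 2 → {Latin, Art, Chemistry}; time slot 3 → {Geology}. Every pair that conflicts lands in different time slots.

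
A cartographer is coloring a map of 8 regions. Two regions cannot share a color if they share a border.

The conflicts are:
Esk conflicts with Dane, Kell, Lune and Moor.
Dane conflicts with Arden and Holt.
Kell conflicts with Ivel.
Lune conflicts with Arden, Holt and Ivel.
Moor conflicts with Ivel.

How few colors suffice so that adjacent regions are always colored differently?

2

Kell and Ivel conflict, so at least 2 colors are needed.
2 colors suffice: color 1 → {Dane, Kell, Lune, Moor}; color 2 → {Esk, Arden, Holt, Ivel}. Every pair that conflicts lands in different colors.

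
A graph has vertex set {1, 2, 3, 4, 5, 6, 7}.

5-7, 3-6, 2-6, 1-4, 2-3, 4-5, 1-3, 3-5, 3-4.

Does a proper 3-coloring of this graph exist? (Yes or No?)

The chromatic number is 3. 3, 4, 5 form a triangle, so at least 3 colors are needed.
3 colors suffice: color red → {3, 7}; color blue → {1, 5, 6}; color green → {2, 4}.
That is already a proper 3-coloring.

Yes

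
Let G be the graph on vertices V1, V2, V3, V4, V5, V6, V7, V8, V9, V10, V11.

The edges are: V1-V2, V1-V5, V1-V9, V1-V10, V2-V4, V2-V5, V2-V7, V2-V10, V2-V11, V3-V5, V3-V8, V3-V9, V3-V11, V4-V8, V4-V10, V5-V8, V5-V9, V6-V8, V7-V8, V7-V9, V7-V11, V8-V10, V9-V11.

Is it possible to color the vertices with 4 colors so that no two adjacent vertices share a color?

Yes

The chromatic number is 3. V7, V9, V11 form a triangle, so at least 3 colors are needed.
3 colors suffice: color 1 → {V2, V8, V9}; color 2 → {V5, V6, V10, V11}; color 3 → {V1, V3, V4, V7}.
Since 4 ≥ 3, a proper 4-coloring certainly exists.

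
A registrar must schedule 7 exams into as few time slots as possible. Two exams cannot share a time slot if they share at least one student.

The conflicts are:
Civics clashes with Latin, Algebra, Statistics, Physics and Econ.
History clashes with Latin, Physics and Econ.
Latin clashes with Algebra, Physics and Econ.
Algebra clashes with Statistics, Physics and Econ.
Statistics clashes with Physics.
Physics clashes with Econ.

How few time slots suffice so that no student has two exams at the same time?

5

Civics, Latin, Algebra, Physics, Econ all conflict with each other, so at least 5 time slots are needed.
5 time slots suffice: time slot 1 → {Physics}; time slot 2 → {Statistics, Econ}; time slot 3 → {Latin}; time slot 4 → {History, Algebra}; time slot 5 → {Civics}. Every pair that conflicts lands in different time slots.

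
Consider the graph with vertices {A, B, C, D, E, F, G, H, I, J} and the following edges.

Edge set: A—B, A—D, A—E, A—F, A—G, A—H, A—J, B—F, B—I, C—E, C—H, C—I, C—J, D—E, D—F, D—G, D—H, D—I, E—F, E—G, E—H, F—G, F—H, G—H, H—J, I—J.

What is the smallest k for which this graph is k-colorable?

A, D, E, F, G, H are mutually adjacent (a clique of size 6), so at least 6 colors are needed.
6 colors suffice: color 1 → {H, I}; color 2 → {A, C}; color 3 → {B, D, J}; color 4 → {E}; color 5 → {F}; color 6 → {G}. No two adjacent vertices share a color.

6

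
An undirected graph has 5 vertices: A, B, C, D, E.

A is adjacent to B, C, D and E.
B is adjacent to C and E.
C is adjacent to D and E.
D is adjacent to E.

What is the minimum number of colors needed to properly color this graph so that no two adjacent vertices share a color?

4

A, C, D, E are mutually adjacent (a clique of size 4), so at least 4 colors are needed.
4 colors suffice: A=2, B=4, C=3, D=4, E=1. No two adjacent vertices share a color.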